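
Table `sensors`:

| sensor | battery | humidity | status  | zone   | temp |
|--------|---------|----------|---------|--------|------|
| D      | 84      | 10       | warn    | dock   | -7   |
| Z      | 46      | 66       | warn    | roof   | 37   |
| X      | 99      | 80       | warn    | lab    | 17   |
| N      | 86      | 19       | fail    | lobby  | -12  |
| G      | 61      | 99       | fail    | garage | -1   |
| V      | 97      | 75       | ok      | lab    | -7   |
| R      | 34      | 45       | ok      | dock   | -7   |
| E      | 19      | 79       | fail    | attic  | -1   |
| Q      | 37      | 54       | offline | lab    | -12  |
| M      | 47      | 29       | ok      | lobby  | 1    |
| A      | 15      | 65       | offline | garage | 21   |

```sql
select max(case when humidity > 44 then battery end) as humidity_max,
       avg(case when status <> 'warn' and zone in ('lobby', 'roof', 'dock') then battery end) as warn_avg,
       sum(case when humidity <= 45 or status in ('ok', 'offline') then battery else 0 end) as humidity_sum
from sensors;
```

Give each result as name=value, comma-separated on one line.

[humidity_max: humidity > 44]
sensor=D: ✗
sensor=Z: ✓ → 46
sensor=X: ✓ → 99
sensor=N: ✗
sensor=G: ✓ → 61
sensor=V: ✓ → 97
sensor=R: ✓ → 34
sensor=E: ✓ → 19
sensor=Q: ✓ → 37
sensor=M: ✗
sensor=A: ✓ → 15
humidity_max = MAX(46, 99, 61, 97, 34, 19, 37, 15) = 99
—
[warn_avg: status <> 'warn' and zone in ('lobby', 'roof', 'dock')]
sensor=D: ✗
sensor=Z: ✗
sensor=X: ✗
sensor=N: ✓ → 86
sensor=G: ✗
sensor=V: ✗
sensor=R: ✓ → 34
sensor=E: ✗
sensor=Q: ✗
sensor=M: ✓ → 47
sensor=A: ✗
warn_avg = (86 + 34 + 47) / 3 = 55.6666666667
—
[humidity_sum: humidity <= 45 or status in ('ok', 'offline')]
sensor=D: ✓ → 84
sensor=Z: ✗
sensor=X: ✗
sensor=N: ✓ → 86
sensor=G: ✗
sensor=V: ✓ → 97
sensor=R: ✓ → 34
sensor=E: ✗
sensor=Q: ✓ → 37
sensor=M: ✓ → 47
sensor=A: ✓ → 15
humidity_sum = 84 + 86 + 97 + 34 + 37 + 47 + 15 = 400

humidity_max=99, warn_avg=55.6666666667, humidity_sum=400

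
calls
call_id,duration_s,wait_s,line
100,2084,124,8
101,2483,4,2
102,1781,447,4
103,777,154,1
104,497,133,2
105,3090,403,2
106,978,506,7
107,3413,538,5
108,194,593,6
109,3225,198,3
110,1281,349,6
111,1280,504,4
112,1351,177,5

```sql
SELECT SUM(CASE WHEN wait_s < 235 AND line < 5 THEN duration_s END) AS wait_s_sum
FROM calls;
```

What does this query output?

6982

call_id=100: ✗
call_id=101: ✓ → 2483
call_id=102: ✗
call_id=103: ✓ → 777
call_id=104: ✓ → 497
call_id=105: ✗
call_id=106: ✗
call_id=107: ✗
call_id=108: ✗
call_id=109: ✓ → 3225
call_id=110: ✗
call_id=111: ✗
call_id=112: ✗
wait_s_sum = 2483 + 777 + 497 + 3225 = 6982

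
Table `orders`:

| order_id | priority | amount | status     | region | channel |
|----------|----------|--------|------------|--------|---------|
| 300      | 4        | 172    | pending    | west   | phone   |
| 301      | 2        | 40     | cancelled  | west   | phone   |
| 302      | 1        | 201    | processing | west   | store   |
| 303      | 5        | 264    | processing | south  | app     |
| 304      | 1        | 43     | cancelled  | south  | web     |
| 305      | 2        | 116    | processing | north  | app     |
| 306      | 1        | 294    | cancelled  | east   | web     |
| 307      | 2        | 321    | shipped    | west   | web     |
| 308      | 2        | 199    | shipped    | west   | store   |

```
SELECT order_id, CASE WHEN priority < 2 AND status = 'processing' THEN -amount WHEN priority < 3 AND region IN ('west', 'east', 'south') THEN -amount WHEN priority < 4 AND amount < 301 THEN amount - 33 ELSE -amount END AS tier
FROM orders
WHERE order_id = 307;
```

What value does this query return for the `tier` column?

-321

order_id = 307: priority=2, amount=321, status=shipped, region=west, channel=web.
priority < 2 AND status = 'processing' → false
priority < 3 AND region IN ('west', 'east', 'south') → true → -321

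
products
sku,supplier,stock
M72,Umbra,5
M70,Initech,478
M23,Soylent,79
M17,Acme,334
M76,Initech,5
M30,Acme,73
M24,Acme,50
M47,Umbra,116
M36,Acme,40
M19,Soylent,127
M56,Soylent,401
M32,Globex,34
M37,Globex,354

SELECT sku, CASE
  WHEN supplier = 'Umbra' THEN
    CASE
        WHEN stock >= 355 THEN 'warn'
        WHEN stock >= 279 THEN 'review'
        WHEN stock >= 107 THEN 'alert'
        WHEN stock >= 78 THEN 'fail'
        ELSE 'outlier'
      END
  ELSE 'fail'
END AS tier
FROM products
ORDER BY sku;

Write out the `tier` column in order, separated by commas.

sku=M17: supplier='Acme' → outer ELSE → fail
sku=M19: supplier='Soylent' → outer ELSE → fail
sku=M23: supplier='Soylent' → outer ELSE → fail
sku=M24: supplier='Acme' → outer ELSE → fail
sku=M30: supplier='Acme' → outer ELSE → fail
sku=M32: supplier='Globex' → outer ELSE → fail
sku=M36: supplier='Acme' → outer ELSE → fail
sku=M37: supplier='Globex' → outer ELSE → fail
sku=M47: supplier='Umbra' → inner[stock >= 107] → alert
sku=M56: supplier='Soylent' → outer ELSE → fail
sku=M70: supplier='Initech' → outer ELSE → fail
sku=M72: supplier='Umbra' → inner[ELSE] → outlier
sku=M76: supplier='Initech' → outer ELSE → fail

fail, fail, fail, fail, fail, fail, fail, fail, alert, fail, fail, outlier, fail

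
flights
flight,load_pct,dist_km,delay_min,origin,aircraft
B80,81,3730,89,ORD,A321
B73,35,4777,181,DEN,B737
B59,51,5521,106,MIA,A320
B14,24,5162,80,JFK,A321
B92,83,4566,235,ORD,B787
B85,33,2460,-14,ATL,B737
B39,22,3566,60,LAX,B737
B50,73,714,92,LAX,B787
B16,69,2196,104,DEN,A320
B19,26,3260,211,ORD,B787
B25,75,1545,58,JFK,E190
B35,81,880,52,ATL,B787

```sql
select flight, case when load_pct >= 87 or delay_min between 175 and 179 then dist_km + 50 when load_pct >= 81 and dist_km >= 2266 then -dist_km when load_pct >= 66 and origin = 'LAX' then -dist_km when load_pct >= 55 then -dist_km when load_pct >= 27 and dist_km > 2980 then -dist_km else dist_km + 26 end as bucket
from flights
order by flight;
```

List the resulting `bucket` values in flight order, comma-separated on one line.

5188, -2196, 3286, -1545, -880, 3592, -714, -5521, -4777, -3730, 2486, -4566

flight=B14: ELSE → 5188
flight=B16: load_pct >= 55 → -2196
flight=B19: ELSE → 3286
flight=B25: load_pct >= 55 → -1545
flight=B35: load_pct >= 55 → -880
flight=B39: ELSE → 3592
flight=B50: load_pct >= 66 and origin = 'LAX' → -714
flight=B59: load_pct >= 27 and dist_km > 2980 → -5521
flight=B73: load_pct >= 27 and dist_km > 2980 → -4777
flight=B80: load_pct >= 81 and dist_km >= 2266 → -3730
flight=B85: ELSE → 2486
flight=B92: load_pct >= 81 and dist_km >= 2266 → -4566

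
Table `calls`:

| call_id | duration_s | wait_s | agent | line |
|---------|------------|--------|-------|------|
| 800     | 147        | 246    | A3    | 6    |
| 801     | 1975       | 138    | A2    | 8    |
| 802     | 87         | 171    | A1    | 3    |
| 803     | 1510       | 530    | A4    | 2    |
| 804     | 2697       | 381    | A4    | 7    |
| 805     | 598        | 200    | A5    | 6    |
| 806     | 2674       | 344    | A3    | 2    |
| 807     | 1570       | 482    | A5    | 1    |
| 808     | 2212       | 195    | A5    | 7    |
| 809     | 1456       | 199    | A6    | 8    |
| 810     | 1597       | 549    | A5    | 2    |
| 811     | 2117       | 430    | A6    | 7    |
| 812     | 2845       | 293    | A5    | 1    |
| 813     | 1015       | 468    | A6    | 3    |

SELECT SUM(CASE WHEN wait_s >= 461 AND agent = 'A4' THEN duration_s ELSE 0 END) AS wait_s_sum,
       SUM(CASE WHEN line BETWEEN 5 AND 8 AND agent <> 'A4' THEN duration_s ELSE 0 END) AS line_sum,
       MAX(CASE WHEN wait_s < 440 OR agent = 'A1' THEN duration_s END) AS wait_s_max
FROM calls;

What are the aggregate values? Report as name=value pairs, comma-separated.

wait_s_sum=1510, line_sum=8505, wait_s_max=2845

[wait_s_sum: wait_s >= 461 AND agent = 'A4']
call_id=800: ✗
call_id=801: ✗
call_id=802: ✗
call_id=803: ✓ → 1510
call_id=804: ✗
call_id=805: ✗
call_id=806: ✗
call_id=807: ✗
call_id=808: ✗
call_id=809: ✗
call_id=810: ✗
call_id=811: ✗
call_id=812: ✗
call_id=813: ✗
wait_s_sum = 1510
—
[line_sum: line BETWEEN 5 AND 8 AND agent <> 'A4']
call_id=800: ✓ → 147
call_id=801: ✓ → 1975
call_id=802: ✗
call_id=803: ✗
call_id=804: ✗
call_id=805: ✓ → 598
call_id=806: ✗
call_id=807: ✗
call_id=808: ✓ → 2212
call_id=809: ✓ → 1456
call_id=810: ✗
call_id=811: ✓ → 2117
call_id=812: ✗
call_id=813: ✗
line_sum = 147 + 1975 + 598 + 2212 + 1456 + 2117 = 8505
—
[wait_s_max: wait_s < 440 OR agent = 'A1']
call_id=800: ✓ → 147
call_id=801: ✓ → 1975
call_id=802: ✓ → 87
call_id=803: ✗
call_id=804: ✓ → 2697
call_id=805: ✓ → 598
call_id=806: ✓ → 2674
call_id=807: ✗
call_id=808: ✓ → 2212
call_id=809: ✓ → 1456
call_id=810: ✗
call_id=811: ✓ → 2117
call_id=812: ✓ → 2845
call_id=813: ✗
wait_s_max = MAX(147, 1975, 87, 2697, 598, 2674, 2212, 1456, 2117, 2845) = 2845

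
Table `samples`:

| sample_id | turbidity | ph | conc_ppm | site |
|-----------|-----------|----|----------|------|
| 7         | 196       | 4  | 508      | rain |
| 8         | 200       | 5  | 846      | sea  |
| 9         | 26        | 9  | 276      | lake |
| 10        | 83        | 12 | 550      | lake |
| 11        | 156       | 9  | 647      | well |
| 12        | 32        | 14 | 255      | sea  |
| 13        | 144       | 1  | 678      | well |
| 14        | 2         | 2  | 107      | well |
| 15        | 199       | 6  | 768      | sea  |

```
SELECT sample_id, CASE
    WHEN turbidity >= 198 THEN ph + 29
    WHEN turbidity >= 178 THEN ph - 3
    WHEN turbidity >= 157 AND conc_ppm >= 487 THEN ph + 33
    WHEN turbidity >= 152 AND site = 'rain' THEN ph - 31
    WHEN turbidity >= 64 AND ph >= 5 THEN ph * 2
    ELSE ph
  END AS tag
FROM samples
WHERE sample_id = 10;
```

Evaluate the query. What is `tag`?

sample_id = 10: turbidity=83, ph=12, conc_ppm=550, site=lake.
turbidity >= 198 → false
turbidity >= 178 → false
turbidity >= 157 AND conc_ppm >= 487 → false
turbidity >= 152 AND site = 'rain' → false
turbidity >= 64 AND ph >= 5 → true → 24

24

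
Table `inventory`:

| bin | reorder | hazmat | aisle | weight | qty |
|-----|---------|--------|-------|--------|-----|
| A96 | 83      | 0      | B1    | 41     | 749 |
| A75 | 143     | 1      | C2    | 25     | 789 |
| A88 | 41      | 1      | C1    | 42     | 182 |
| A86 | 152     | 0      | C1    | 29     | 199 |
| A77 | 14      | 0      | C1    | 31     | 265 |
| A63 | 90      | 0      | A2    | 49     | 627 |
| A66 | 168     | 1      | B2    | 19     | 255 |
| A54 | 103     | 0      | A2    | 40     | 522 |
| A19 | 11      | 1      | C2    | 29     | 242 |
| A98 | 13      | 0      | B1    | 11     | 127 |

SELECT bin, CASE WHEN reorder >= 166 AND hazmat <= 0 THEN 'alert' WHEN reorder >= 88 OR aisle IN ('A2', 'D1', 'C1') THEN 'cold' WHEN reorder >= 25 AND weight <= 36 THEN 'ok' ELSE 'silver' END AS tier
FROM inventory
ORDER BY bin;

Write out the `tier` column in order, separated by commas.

silver, cold, cold, cold, cold, cold, cold, cold, silver, silver

bin=A19: ELSE → silver
bin=A54: reorder >= 88 OR aisle IN ('A2', 'D1', 'C1') → cold
bin=A63: reorder >= 88 OR aisle IN ('A2', 'D1', 'C1') → cold
bin=A66: reorder >= 88 OR aisle IN ('A2', 'D1', 'C1') → cold
bin=A75: reorder >= 88 OR aisle IN ('A2', 'D1', 'C1') → cold
bin=A77: reorder >= 88 OR aisle IN ('A2', 'D1', 'C1') → cold
bin=A86: reorder >= 88 OR aisle IN ('A2', 'D1', 'C1') → cold
bin=A88: reorder >= 88 OR aisle IN ('A2', 'D1', 'C1') → cold
bin=A96: ELSE → silver
bin=A98: ELSE → silver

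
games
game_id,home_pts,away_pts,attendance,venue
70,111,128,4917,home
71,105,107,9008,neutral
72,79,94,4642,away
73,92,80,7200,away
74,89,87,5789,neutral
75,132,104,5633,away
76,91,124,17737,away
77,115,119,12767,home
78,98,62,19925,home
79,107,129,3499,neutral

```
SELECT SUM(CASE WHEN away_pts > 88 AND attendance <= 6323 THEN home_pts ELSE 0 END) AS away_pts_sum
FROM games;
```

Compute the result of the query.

game_id=70: ✓ → 111
game_id=71: ✗
game_id=72: ✓ → 79
game_id=73: ✗
game_id=74: ✗
game_id=75: ✓ → 132
game_id=76: ✗
game_id=77: ✗
game_id=78: ✗
game_id=79: ✓ → 107
away_pts_sum = 111 + 79 + 132 + 107 = 429

429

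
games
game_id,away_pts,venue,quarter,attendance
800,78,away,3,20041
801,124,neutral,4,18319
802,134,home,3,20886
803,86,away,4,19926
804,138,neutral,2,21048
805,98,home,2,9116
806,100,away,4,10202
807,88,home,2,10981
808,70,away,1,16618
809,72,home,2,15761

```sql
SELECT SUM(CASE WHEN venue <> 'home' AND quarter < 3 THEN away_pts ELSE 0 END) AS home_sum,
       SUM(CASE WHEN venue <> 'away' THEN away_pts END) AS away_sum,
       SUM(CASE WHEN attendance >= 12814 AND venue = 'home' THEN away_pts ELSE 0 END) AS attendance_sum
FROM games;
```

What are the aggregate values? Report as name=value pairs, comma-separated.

home_sum=208, away_sum=654, attendance_sum=206

[home_sum: venue <> 'home' AND quarter < 3]
game_id=800: ✗
game_id=801: ✗
game_id=802: ✗
game_id=803: ✗
game_id=804: ✓ → 138
game_id=805: ✗
game_id=806: ✗
game_id=807: ✗
game_id=808: ✓ → 70
game_id=809: ✗
home_sum = 138 + 70 = 208
—
[away_sum: venue <> 'away']
game_id=800: ✗
game_id=801: ✓ → 124
game_id=802: ✓ → 134
game_id=803: ✗
game_id=804: ✓ → 138
game_id=805: ✓ → 98
game_id=806: ✗
game_id=807: ✓ → 88
game_id=808: ✗
game_id=809: ✓ → 72
away_sum = 124 + 134 + 138 + 98 + 88 + 72 = 654
—
[attendance_sum: attendance >= 12814 AND venue = 'home']
game_id=800: ✗
game_id=801: ✗
game_id=802: ✓ → 134
game_id=803: ✗
game_id=804: ✗
game_id=805: ✗
game_id=806: ✗
game_id=807: ✗
game_id=808: ✗
game_id=809: ✓ → 72
attendance_sum = 134 + 72 = 206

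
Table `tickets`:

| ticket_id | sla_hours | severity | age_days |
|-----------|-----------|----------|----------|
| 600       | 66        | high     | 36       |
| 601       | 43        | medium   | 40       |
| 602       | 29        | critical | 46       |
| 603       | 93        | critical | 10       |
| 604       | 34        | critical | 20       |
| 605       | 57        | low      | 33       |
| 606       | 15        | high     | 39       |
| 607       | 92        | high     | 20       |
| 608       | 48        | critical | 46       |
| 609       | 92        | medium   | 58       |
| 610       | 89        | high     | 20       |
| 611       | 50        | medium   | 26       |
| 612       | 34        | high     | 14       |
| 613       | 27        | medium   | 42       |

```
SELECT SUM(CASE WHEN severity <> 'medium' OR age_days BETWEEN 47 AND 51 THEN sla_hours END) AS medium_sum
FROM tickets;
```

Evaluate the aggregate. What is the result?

557

ticket_id=600: ✓ → 66
ticket_id=601: ✗
ticket_id=602: ✓ → 29
ticket_id=603: ✓ → 93
ticket_id=604: ✓ → 34
ticket_id=605: ✓ → 57
ticket_id=606: ✓ → 15
ticket_id=607: ✓ → 92
ticket_id=608: ✓ → 48
ticket_id=609: ✗
ticket_id=610: ✓ → 89
ticket_id=611: ✗
ticket_id=612: ✓ → 34
ticket_id=613: ✗
medium_sum = 66 + 29 + 93 + 34 + 57 + 15 + 92 + 48 + 89 + 34 = 557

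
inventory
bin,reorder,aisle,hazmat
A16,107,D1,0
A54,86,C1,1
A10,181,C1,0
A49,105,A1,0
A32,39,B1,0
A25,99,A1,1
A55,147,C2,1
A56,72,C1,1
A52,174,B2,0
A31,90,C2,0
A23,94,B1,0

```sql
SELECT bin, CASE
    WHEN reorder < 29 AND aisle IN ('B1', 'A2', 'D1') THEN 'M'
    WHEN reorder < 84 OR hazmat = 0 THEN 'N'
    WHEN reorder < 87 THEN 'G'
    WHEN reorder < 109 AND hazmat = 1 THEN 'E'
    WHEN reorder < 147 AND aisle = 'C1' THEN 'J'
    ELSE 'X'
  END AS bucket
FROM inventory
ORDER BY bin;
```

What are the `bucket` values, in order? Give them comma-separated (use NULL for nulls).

N, N, N, E, N, N, N, N, G, X, N

bin=A10: reorder < 84 OR hazmat = 0 → N
bin=A16: reorder < 84 OR hazmat = 0 → N
bin=A23: reorder < 84 OR hazmat = 0 → N
bin=A25: reorder < 109 AND hazmat = 1 → E
bin=A31: reorder < 84 OR hazmat = 0 → N
bin=A32: reorder < 84 OR hazmat = 0 → N
bin=A49: reorder < 84 OR hazmat = 0 → N
bin=A52: reorder < 84 OR hazmat = 0 → N
bin=A54: reorder < 87 → G
bin=A55: ELSE → X
bin=A56: reorder < 84 OR hazmat = 0 → N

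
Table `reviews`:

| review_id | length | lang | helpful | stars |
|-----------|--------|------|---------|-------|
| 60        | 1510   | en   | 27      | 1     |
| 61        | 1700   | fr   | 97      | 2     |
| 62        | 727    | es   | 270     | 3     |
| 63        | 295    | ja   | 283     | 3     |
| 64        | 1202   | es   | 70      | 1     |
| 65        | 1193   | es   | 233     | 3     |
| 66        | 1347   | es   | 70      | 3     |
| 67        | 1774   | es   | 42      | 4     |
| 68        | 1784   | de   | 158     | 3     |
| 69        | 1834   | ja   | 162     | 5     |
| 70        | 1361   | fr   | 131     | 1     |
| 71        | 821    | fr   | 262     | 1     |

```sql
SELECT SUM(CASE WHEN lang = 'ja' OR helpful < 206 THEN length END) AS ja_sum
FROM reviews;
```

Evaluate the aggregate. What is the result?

12807

review_id=60: ✓ → 1510
review_id=61: ✓ → 1700
review_id=62: ✗
review_id=63: ✓ → 295
review_id=64: ✓ → 1202
review_id=65: ✗
review_id=66: ✓ → 1347
review_id=67: ✓ → 1774
review_id=68: ✓ → 1784
review_id=69: ✓ → 1834
review_id=70: ✓ → 1361
review_id=71: ✗
ja_sum = 1510 + 1700 + 295 + 1202 + 1347 + 1774 + 1784 + 1834 + 1361 = 12807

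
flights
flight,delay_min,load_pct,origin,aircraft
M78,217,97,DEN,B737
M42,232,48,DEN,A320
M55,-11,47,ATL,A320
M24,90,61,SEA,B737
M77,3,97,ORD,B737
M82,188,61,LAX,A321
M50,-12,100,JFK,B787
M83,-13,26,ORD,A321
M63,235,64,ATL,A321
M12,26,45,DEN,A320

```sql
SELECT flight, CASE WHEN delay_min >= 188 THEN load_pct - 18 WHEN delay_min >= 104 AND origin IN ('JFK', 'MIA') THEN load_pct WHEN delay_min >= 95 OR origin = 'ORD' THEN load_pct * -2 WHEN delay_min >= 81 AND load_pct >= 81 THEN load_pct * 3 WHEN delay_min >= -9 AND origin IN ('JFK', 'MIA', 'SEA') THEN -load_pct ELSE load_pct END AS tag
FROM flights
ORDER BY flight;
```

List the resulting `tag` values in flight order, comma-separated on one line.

45, -61, 30, 100, 47, 46, -194, 79, 43, -52

flight=M12: ELSE → 45
flight=M24: delay_min >= -9 AND origin IN ('JFK', 'MIA', 'SEA') → -61
flight=M42: delay_min >= 188 → 30
flight=M50: ELSE → 100
flight=M55: ELSE → 47
flight=M63: delay_min >= 188 → 46
flight=M77: delay_min >= 95 OR origin = 'ORD' → -194
flight=M78: delay_min >= 188 → 79
flight=M82: delay_min >= 188 → 43
flight=M83: delay_min >= 95 OR origin = 'ORD' → -52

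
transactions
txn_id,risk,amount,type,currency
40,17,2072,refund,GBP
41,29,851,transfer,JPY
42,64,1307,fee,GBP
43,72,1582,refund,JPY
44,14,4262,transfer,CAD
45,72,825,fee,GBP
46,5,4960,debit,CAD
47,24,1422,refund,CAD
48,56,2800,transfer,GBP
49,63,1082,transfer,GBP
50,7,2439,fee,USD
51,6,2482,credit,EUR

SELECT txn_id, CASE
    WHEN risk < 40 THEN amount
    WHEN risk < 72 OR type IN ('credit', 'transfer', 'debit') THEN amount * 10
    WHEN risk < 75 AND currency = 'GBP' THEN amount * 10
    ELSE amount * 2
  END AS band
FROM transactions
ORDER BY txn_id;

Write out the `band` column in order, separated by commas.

txn_id=40: risk < 40 → 2072
txn_id=41: risk < 40 → 851
txn_id=42: risk < 72 OR type IN ('credit', 'transfer', 'debit') → 13070
txn_id=43: ELSE → 3164
txn_id=44: risk < 40 → 4262
txn_id=45: risk < 75 AND currency = 'GBP' → 8250
txn_id=46: risk < 40 → 4960
txn_id=47: risk < 40 → 1422
txn_id=48: risk < 72 OR type IN ('credit', 'transfer', 'debit') → 28000
txn_id=49: risk < 72 OR type IN ('credit', 'transfer', 'debit') → 10820
txn_id=50: risk < 40 → 2439
txn_id=51: risk < 40 → 2482

2072, 851, 13070, 3164, 4262, 8250, 4960, 1422, 28000, 10820, 2439, 2482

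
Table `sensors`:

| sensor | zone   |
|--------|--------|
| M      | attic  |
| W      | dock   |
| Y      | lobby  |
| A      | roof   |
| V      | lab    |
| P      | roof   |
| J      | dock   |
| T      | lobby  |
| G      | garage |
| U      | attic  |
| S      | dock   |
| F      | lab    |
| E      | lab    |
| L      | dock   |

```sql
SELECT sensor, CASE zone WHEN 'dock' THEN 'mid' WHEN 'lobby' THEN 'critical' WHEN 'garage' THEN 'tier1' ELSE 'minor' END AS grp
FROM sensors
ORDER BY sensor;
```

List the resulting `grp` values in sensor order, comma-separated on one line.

sensor=A: ELSE → minor
sensor=E: ELSE → minor
sensor=F: ELSE → minor
sensor=G: zone='garage' → tier1
sensor=J: zone='dock' → mid
sensor=L: zone='dock' → mid
sensor=M: ELSE → minor
sensor=P: ELSE → minor
sensor=S: zone='dock' → mid
sensor=T: zone='lobby' → critical
sensor=U: ELSE → minor
sensor=V: ELSE → minor
sensor=W: zone='dock' → mid
sensor=Y: zone='lobby' → critical

minor, minor, minor, tier1, mid, mid, minor, minor, mid, critical, minor, minor, mid, critical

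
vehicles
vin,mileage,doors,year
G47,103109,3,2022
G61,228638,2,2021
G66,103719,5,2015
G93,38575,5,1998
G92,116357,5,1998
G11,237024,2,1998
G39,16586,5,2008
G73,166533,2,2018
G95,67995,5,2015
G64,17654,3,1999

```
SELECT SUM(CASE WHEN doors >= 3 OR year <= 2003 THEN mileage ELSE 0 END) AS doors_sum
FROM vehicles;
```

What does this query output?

vin=G47: ✓ → 103109
vin=G61: ✗
vin=G66: ✓ → 103719
vin=G93: ✓ → 38575
vin=G92: ✓ → 116357
vin=G11: ✓ → 237024
vin=G39: ✓ → 16586
vin=G73: ✗
vin=G95: ✓ → 67995
vin=G64: ✓ → 17654
doors_sum = 103109 + 103719 + 38575 + 116357 + 237024 + 16586 + 67995 + 17654 = 701019

701019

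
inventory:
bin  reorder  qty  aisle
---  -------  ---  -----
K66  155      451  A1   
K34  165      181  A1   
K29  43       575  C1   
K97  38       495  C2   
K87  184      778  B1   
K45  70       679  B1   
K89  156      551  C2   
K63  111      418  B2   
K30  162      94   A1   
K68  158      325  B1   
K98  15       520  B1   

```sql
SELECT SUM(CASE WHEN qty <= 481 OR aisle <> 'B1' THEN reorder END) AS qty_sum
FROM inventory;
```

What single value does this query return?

988

bin=K66: ✓ → 155
bin=K34: ✓ → 165
bin=K29: ✓ → 43
bin=K97: ✓ → 38
bin=K87: ✗
bin=K45: ✗
bin=K89: ✓ → 156
bin=K63: ✓ → 111
bin=K30: ✓ → 162
bin=K68: ✓ → 158
bin=K98: ✗
qty_sum = 155 + 165 + 43 + 38 + 156 + 111 + 162 + 158 = 988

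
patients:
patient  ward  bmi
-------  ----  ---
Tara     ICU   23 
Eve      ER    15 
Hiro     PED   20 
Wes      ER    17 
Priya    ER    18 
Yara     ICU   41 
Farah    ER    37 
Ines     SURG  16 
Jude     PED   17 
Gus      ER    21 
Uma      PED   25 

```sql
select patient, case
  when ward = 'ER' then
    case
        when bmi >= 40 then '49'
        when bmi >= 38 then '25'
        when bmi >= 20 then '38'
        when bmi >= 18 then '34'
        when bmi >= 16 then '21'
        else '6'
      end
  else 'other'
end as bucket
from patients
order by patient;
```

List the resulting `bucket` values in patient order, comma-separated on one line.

patient=Eve: ward='ER' → inner[ELSE] → 6
patient=Farah: ward='ER' → inner[bmi >= 20] → 38
patient=Gus: ward='ER' → inner[bmi >= 20] → 38
patient=Hiro: ward='PED' → outer ELSE → other
patient=Ines: ward='SURG' → outer ELSE → other
patient=Jude: ward='PED' → outer ELSE → other
patient=Priya: ward='ER' → inner[bmi >= 18] → 34
patient=Tara: ward='ICU' → outer ELSE → other
patient=Uma: ward='PED' → outer ELSE → other
patient=Wes: ward='ER' → inner[bmi >= 16] → 21
patient=Yara: ward='ICU' → outer ELSE → other

6, 38, 38, other, other, other, 34, other, other, 21, other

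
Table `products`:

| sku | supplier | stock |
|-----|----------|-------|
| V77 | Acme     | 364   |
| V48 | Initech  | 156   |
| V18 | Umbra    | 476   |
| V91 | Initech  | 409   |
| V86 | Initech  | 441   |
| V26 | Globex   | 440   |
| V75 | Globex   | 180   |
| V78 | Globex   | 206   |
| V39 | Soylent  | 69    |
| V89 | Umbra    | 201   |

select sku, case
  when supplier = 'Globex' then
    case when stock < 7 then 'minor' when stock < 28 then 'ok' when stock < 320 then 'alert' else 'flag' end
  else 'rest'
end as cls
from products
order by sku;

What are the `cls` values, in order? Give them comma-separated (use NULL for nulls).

rest, flag, rest, rest, alert, rest, alert, rest, rest, rest

sku=V18: supplier='Umbra' → outer ELSE → rest
sku=V26: supplier='Globex' → inner[ELSE] → flag
sku=V39: supplier='Soylent' → outer ELSE → rest
sku=V48: supplier='Initech' → outer ELSE → rest
sku=V75: supplier='Globex' → inner[stock < 320] → alert
sku=V77: supplier='Acme' → outer ELSE → rest
sku=V78: supplier='Globex' → inner[stock < 320] → alert
sku=V86: supplier='Initech' → outer ELSE → rest
sku=V89: supplier='Umbra' → outer ELSE → rest
sku=V91: supplier='Initech' → outer ELSE → rest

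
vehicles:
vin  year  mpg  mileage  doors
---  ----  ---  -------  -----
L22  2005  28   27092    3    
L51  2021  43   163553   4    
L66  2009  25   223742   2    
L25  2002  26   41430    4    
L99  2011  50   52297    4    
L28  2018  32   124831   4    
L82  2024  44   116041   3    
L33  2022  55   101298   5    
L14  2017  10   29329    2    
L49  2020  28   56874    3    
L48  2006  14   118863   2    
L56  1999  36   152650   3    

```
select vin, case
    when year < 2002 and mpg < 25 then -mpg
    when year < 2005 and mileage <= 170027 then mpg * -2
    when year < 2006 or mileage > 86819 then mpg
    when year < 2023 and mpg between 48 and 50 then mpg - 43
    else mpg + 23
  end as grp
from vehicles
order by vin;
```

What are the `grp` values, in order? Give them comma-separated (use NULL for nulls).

33, 28, -52, 32, 55, 14, 51, 43, -72, 25, 44, 7

vin=L14: ELSE → 33
vin=L22: year < 2006 or mileage > 86819 → 28
vin=L25: year < 2005 and mileage <= 170027 → -52
vin=L28: year < 2006 or mileage > 86819 → 32
vin=L33: year < 2006 or mileage > 86819 → 55
vin=L48: year < 2006 or mileage > 86819 → 14
vin=L49: ELSE → 51
vin=L51: year < 2006 or mileage > 86819 → 43
vin=L56: year < 2005 and mileage <= 170027 → -72
vin=L66: year < 2006 or mileage > 86819 → 25
vin=L82: year < 2006 or mileage > 86819 → 44
vin=L99: year < 2023 and mpg between 48 and 50 → 7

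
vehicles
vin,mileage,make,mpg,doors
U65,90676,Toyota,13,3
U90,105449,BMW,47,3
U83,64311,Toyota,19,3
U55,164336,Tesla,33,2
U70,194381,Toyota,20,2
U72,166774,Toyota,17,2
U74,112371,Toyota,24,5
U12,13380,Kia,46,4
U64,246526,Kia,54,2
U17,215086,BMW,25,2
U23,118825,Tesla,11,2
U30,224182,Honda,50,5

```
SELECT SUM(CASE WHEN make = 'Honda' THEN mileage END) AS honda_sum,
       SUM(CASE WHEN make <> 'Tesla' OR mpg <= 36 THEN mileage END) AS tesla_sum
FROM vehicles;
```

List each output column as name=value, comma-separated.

[honda_sum: make = 'Honda']
vin=U65: ✗
vin=U90: ✗
vin=U83: ✗
vin=U55: ✗
vin=U70: ✗
vin=U72: ✗
vin=U74: ✗
vin=U12: ✗
vin=U64: ✗
vin=U17: ✗
vin=U23: ✗
vin=U30: ✓ → 224182
honda_sum = 224182
—
[tesla_sum: make <> 'Tesla' OR mpg <= 36]
vin=U65: ✓ → 90676
vin=U90: ✓ → 105449
vin=U83: ✓ → 64311
vin=U55: ✓ → 164336
vin=U70: ✓ → 194381
vin=U72: ✓ → 166774
vin=U74: ✓ → 112371
vin=U12: ✓ → 13380
vin=U64: ✓ → 246526
vin=U17: ✓ → 215086
vin=U23: ✓ → 118825
vin=U30: ✓ → 224182
tesla_sum = 90676 + 105449 + 64311 + 164336 + 194381 + 166774 + 112371 + 13380 + 246526 + 215086 + 118825 + 224182 = 1716297

honda_sum=224182, tesla_sum=1716297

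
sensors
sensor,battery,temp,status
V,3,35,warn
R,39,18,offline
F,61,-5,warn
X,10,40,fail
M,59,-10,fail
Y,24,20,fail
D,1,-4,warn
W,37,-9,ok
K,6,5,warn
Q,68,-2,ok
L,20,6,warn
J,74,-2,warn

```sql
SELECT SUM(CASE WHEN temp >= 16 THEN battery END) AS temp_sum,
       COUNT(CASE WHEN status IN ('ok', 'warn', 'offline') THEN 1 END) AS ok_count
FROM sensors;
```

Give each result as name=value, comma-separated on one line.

[temp_sum: temp >= 16]
sensor=V: ✓ → 3
sensor=R: ✓ → 39
sensor=F: ✗
sensor=X: ✓ → 10
sensor=M: ✗
sensor=Y: ✓ → 24
sensor=D: ✗
sensor=W: ✗
sensor=K: ✗
sensor=Q: ✗
sensor=L: ✗
sensor=J: ✗
temp_sum = 3 + 39 + 10 + 24 = 76
—
[ok_count: status IN ('ok', 'warn', 'offline')]
sensor=V: ✓ → 1
sensor=R: ✓ → 1
sensor=F: ✓ → 1
sensor=X: ✗
sensor=M: ✗
sensor=Y: ✗
sensor=D: ✓ → 1
sensor=W: ✓ → 1
sensor=K: ✓ → 1
sensor=Q: ✓ → 1
sensor=L: ✓ → 1
sensor=J: ✓ → 1
ok_count = COUNT(1, 1, 1, 1, 1, 1, 1, 1, 1) = 9

temp_sum=76, ok_count=9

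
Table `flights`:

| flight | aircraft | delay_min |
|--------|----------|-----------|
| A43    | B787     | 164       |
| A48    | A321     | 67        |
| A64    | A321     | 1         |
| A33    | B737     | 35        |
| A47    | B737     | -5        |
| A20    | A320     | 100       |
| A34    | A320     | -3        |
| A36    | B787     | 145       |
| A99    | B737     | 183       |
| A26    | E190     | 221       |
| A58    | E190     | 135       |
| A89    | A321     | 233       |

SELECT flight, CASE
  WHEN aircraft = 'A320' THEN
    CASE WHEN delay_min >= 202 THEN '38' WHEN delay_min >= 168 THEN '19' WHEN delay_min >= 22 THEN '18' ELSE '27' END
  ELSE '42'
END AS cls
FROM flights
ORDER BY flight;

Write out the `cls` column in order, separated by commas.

flight=A20: aircraft='A320' → inner[delay_min >= 22] → 18
flight=A26: aircraft='E190' → outer ELSE → 42
flight=A33: aircraft='B737' → outer ELSE → 42
flight=A34: aircraft='A320' → inner[ELSE] → 27
flight=A36: aircraft='B787' → outer ELSE → 42
flight=A43: aircraft='B787' → outer ELSE → 42
flight=A47: aircraft='B737' → outer ELSE → 42
flight=A48: aircraft='A321' → outer ELSE → 42
flight=A58: aircraft='E190' → outer ELSE → 42
flight=A64: aircraft='A321' → outer ELSE → 42
flight=A89: aircraft='A321' → outer ELSE → 42
flight=A99: aircraft='B737' → outer ELSE → 42

18, 42, 42, 27, 42, 42, 42, 42, 42, 42, 42, 42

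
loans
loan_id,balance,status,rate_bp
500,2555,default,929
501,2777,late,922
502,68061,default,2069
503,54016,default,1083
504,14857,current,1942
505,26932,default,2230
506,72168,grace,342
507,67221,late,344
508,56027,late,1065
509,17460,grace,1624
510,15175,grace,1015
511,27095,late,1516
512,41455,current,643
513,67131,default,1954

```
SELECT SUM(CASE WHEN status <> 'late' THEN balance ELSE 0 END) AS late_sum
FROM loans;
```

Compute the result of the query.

379810

loan_id=500: ✓ → 2555
loan_id=501: ✗
loan_id=502: ✓ → 68061
loan_id=503: ✓ → 54016
loan_id=504: ✓ → 14857
loan_id=505: ✓ → 26932
loan_id=506: ✓ → 72168
loan_id=507: ✗
loan_id=508: ✗
loan_id=509: ✓ → 17460
loan_id=510: ✓ → 15175
loan_id=511: ✗
loan_id=512: ✓ → 41455
loan_id=513: ✓ → 67131
late_sum = 2555 + 68061 + 54016 + 14857 + 26932 + 72168 + 17460 + 15175 + 41455 + 67131 = 379810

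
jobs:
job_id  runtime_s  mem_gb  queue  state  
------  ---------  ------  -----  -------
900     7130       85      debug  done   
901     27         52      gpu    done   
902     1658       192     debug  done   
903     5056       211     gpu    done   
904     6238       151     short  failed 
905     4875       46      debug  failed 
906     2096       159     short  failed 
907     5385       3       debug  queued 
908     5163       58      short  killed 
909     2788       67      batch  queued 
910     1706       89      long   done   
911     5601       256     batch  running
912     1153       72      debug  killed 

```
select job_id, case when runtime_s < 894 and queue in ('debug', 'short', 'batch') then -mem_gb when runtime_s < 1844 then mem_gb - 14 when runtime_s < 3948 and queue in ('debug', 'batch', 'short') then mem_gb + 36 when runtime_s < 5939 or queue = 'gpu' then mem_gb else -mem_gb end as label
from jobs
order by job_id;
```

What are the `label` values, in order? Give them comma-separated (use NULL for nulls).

job_id=900: ELSE → -85
job_id=901: runtime_s < 1844 → 38
job_id=902: runtime_s < 1844 → 178
job_id=903: runtime_s < 5939 or queue = 'gpu' → 211
job_id=904: ELSE → -151
job_id=905: runtime_s < 5939 or queue = 'gpu' → 46
job_id=906: runtime_s < 3948 and queue in ('debug', 'batch', 'short') → 195
job_id=907: runtime_s < 5939 or queue = 'gpu' → 3
job_id=908: runtime_s < 5939 or queue = 'gpu' → 58
job_id=909: runtime_s < 3948 and queue in ('debug', 'batch', 'short') → 103
job_id=910: runtime_s < 1844 → 75
job_id=911: runtime_s < 5939 or queue = 'gpu' → 256
job_id=912: runtime_s < 1844 → 58

-85, 38, 178, 211, -151, 46, 195, 3, 58, 103, 75, 256, 58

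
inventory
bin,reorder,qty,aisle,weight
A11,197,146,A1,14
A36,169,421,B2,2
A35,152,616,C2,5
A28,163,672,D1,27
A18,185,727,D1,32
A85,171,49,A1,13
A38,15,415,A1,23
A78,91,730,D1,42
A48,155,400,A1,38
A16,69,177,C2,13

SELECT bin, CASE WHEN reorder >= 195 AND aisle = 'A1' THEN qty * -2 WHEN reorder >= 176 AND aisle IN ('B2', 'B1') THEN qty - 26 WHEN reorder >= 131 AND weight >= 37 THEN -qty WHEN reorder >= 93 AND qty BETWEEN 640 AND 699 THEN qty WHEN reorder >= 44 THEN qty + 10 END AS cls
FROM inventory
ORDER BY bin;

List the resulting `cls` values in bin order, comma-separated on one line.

-292, 187, 737, 672, 626, 431, NULL, -400, 740, 59

bin=A11: reorder >= 195 AND aisle = 'A1' → -292
bin=A16: reorder >= 44 → 187
bin=A18: reorder >= 44 → 737
bin=A28: reorder >= 93 AND qty BETWEEN 640 AND 699 → 672
bin=A35: reorder >= 44 → 626
bin=A36: reorder >= 44 → 431
bin=A38: (no match → NULL) → NULL
bin=A48: reorder >= 131 AND weight >= 37 → -400
bin=A78: reorder >= 44 → 740
bin=A85: reorder >= 44 → 59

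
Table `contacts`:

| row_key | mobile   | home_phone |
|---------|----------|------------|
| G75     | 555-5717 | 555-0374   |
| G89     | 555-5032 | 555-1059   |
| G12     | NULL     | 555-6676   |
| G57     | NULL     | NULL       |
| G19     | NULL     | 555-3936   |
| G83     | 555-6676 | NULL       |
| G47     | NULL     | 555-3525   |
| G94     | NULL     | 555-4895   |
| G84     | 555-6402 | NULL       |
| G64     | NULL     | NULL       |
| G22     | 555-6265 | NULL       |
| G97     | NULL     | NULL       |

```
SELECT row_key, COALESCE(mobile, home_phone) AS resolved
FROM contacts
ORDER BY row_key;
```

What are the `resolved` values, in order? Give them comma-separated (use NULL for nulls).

row_key=G12: mobile=NULL, home_phone=555-6676 → 555-6676
row_key=G19: mobile=NULL, home_phone=555-3936 → 555-3936
row_key=G22: mobile=555-6265 → 555-6265
row_key=G47: mobile=NULL, home_phone=555-3525 → 555-3525
row_key=G57: mobile=NULL, home_phone=NULL (all NULL) → NULL
row_key=G64: mobile=NULL, home_phone=NULL (all NULL) → NULL
row_key=G75: mobile=555-5717 → 555-5717
row_key=G83: mobile=555-6676 → 555-6676
row_key=G84: mobile=555-6402 → 555-6402
row_key=G89: mobile=555-5032 → 555-5032
row_key=G94: mobile=NULL, home_phone=555-4895 → 555-4895
row_key=G97: mobile=NULL, home_phone=NULL (all NULL) → NULL

555-6676, 555-3936, 555-6265, 555-3525, NULL, NULL, 555-5717, 555-6676, 555-6402, 555-5032, 555-4895, NULL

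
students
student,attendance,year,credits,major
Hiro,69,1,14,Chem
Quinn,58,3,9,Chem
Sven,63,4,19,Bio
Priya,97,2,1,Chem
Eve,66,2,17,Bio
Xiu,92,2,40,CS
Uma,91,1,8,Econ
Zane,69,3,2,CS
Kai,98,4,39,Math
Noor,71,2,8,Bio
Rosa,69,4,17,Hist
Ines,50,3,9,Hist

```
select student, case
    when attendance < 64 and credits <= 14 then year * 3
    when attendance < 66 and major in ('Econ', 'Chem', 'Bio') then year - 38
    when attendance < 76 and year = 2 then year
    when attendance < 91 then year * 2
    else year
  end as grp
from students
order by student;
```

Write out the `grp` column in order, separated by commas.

2, 2, 9, 4, 2, 2, 9, 8, -34, 1, 2, 6

student=Eve: attendance < 76 and year = 2 → 2
student=Hiro: attendance < 91 → 2
student=Ines: attendance < 64 and credits <= 14 → 9
student=Kai: ELSE → 4
student=Noor: attendance < 76 and year = 2 → 2
student=Priya: ELSE → 2
student=Quinn: attendance < 64 and credits <= 14 → 9
student=Rosa: attendance < 91 → 8
student=Sven: attendance < 66 and major in ('Econ', 'Chem', 'Bio') → -34
student=Uma: ELSE → 1
student=Xiu: ELSE → 2
student=Zane: attendance < 91 → 6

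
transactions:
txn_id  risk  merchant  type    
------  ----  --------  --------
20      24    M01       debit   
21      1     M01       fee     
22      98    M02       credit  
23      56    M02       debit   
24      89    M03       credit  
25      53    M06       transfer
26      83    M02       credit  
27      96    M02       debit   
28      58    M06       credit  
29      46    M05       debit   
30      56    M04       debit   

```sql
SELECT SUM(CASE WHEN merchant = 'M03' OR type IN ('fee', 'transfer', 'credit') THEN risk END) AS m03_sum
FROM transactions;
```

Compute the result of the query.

382

txn_id=20: ✗
txn_id=21: ✓ → 1
txn_id=22: ✓ → 98
txn_id=23: ✗
txn_id=24: ✓ → 89
txn_id=25: ✓ → 53
txn_id=26: ✓ → 83
txn_id=27: ✗
txn_id=28: ✓ → 58
txn_id=29: ✗
txn_id=30: ✗
m03_sum = 1 + 98 + 89 + 53 + 83 + 58 = 382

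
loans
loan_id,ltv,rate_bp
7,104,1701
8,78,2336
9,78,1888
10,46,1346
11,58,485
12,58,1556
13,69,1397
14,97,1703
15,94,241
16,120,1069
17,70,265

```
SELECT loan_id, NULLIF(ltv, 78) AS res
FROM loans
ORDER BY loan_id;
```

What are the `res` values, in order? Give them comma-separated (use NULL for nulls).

loan_id=7: ltv=104 vs 78: differ → 104
loan_id=8: ltv=78 vs 78: equal → NULL
loan_id=9: ltv=78 vs 78: equal → NULL
loan_id=10: ltv=46 vs 78: differ → 46
loan_id=11: ltv=58 vs 78: differ → 58
loan_id=12: ltv=58 vs 78: differ → 58
loan_id=13: ltv=69 vs 78: differ → 69
loan_id=14: ltv=97 vs 78: differ → 97
loan_id=15: ltv=94 vs 78: differ → 94
loan_id=16: ltv=120 vs 78: differ → 120
loan_id=17: ltv=70 vs 78: differ → 70

104, NULL, NULL, 46, 58, 58, 69, 97, 94, 120, 70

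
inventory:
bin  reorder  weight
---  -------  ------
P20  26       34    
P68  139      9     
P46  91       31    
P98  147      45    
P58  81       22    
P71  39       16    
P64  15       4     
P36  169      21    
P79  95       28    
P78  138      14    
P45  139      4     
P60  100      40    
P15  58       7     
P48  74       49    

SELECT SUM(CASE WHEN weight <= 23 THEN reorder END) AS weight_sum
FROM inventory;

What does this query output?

778

bin=P20: ✗
bin=P68: ✓ → 139
bin=P46: ✗
bin=P98: ✗
bin=P58: ✓ → 81
bin=P71: ✓ → 39
bin=P64: ✓ → 15
bin=P36: ✓ → 169
bin=P79: ✗
bin=P78: ✓ → 138
bin=P45: ✓ → 139
bin=P60: ✗
bin=P15: ✓ → 58
bin=P48: ✗
weight_sum = 139 + 81 + 39 + 15 + 169 + 138 + 139 + 58 = 778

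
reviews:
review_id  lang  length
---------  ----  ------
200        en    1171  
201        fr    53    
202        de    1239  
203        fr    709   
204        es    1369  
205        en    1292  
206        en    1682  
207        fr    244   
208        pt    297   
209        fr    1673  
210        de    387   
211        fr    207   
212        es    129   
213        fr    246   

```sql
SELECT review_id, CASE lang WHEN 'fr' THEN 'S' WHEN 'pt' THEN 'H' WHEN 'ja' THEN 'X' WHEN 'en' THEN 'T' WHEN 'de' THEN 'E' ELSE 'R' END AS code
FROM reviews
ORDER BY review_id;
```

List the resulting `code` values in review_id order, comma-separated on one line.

review_id=200: lang='en' → T
review_id=201: lang='fr' → S
review_id=202: lang='de' → E
review_id=203: lang='fr' → S
review_id=204: ELSE → R
review_id=205: lang='en' → T
review_id=206: lang='en' → T
review_id=207: lang='fr' → S
review_id=208: lang='pt' → H
review_id=209: lang='fr' → S
review_id=210: lang='de' → E
review_id=211: lang='fr' → S
review_id=212: ELSE → R
review_id=213: lang='fr' → S

T, S, E, S, R, T, T, S, H, S, E, S, R, S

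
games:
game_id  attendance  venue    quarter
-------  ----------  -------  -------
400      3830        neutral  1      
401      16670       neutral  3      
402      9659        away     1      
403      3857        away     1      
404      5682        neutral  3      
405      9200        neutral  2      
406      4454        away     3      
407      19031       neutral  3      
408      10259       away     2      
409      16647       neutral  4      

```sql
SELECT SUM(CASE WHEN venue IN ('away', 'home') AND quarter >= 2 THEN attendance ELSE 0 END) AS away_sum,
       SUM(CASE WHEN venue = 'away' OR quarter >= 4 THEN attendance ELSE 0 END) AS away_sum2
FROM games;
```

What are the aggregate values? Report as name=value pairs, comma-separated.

[away_sum: venue IN ('away', 'home') AND quarter >= 2]
game_id=400: ✗
game_id=401: ✗
game_id=402: ✗
game_id=403: ✗
game_id=404: ✗
game_id=405: ✗
game_id=406: ✓ → 4454
game_id=407: ✗
game_id=408: ✓ → 10259
game_id=409: ✗
away_sum = 4454 + 10259 = 14713
—
[away_sum2: venue = 'away' OR quarter >= 4]
game_id=400: ✗
game_id=401: ✗
game_id=402: ✓ → 9659
game_id=403: ✓ → 3857
game_id=404: ✗
game_id=405: ✗
game_id=406: ✓ → 4454
game_id=407: ✗
game_id=408: ✓ → 10259
game_id=409: ✓ → 16647
away_sum2 = 9659 + 3857 + 4454 + 10259 + 16647 = 44876

away_sum=14713, away_sum2=44876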